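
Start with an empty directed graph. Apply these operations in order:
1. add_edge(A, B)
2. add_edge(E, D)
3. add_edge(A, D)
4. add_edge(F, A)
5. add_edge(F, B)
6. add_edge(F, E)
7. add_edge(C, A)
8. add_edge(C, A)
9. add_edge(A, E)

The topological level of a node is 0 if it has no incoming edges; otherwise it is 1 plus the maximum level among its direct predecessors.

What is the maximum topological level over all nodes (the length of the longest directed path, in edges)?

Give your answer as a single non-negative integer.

Answer: 3

Derivation:
Op 1: add_edge(A, B). Edges now: 1
Op 2: add_edge(E, D). Edges now: 2
Op 3: add_edge(A, D). Edges now: 3
Op 4: add_edge(F, A). Edges now: 4
Op 5: add_edge(F, B). Edges now: 5
Op 6: add_edge(F, E). Edges now: 6
Op 7: add_edge(C, A). Edges now: 7
Op 8: add_edge(C, A) (duplicate, no change). Edges now: 7
Op 9: add_edge(A, E). Edges now: 8
Compute levels (Kahn BFS):
  sources (in-degree 0): C, F
  process C: level=0
    C->A: in-degree(A)=1, level(A)>=1
  process F: level=0
    F->A: in-degree(A)=0, level(A)=1, enqueue
    F->B: in-degree(B)=1, level(B)>=1
    F->E: in-degree(E)=1, level(E)>=1
  process A: level=1
    A->B: in-degree(B)=0, level(B)=2, enqueue
    A->D: in-degree(D)=1, level(D)>=2
    A->E: in-degree(E)=0, level(E)=2, enqueue
  process B: level=2
  process E: level=2
    E->D: in-degree(D)=0, level(D)=3, enqueue
  process D: level=3
All levels: A:1, B:2, C:0, D:3, E:2, F:0
max level = 3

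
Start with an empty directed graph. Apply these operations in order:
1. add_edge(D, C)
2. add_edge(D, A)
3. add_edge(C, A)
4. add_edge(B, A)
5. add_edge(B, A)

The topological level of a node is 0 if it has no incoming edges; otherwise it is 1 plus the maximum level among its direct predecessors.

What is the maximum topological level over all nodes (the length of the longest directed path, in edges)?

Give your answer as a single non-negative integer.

Op 1: add_edge(D, C). Edges now: 1
Op 2: add_edge(D, A). Edges now: 2
Op 3: add_edge(C, A). Edges now: 3
Op 4: add_edge(B, A). Edges now: 4
Op 5: add_edge(B, A) (duplicate, no change). Edges now: 4
Compute levels (Kahn BFS):
  sources (in-degree 0): B, D
  process B: level=0
    B->A: in-degree(A)=2, level(A)>=1
  process D: level=0
    D->A: in-degree(A)=1, level(A)>=1
    D->C: in-degree(C)=0, level(C)=1, enqueue
  process C: level=1
    C->A: in-degree(A)=0, level(A)=2, enqueue
  process A: level=2
All levels: A:2, B:0, C:1, D:0
max level = 2

Answer: 2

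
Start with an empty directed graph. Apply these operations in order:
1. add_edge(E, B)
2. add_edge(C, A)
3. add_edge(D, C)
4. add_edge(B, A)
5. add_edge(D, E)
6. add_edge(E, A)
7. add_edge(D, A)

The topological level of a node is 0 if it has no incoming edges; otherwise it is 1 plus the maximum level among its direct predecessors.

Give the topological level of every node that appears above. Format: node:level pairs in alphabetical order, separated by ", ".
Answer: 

Answer: A:3, B:2, C:1, D:0, E:1

Derivation:
Op 1: add_edge(E, B). Edges now: 1
Op 2: add_edge(C, A). Edges now: 2
Op 3: add_edge(D, C). Edges now: 3
Op 4: add_edge(B, A). Edges now: 4
Op 5: add_edge(D, E). Edges now: 5
Op 6: add_edge(E, A). Edges now: 6
Op 7: add_edge(D, A). Edges now: 7
Compute levels (Kahn BFS):
  sources (in-degree 0): D
  process D: level=0
    D->A: in-degree(A)=3, level(A)>=1
    D->C: in-degree(C)=0, level(C)=1, enqueue
    D->E: in-degree(E)=0, level(E)=1, enqueue
  process C: level=1
    C->A: in-degree(A)=2, level(A)>=2
  process E: level=1
    E->A: in-degree(A)=1, level(A)>=2
    E->B: in-degree(B)=0, level(B)=2, enqueue
  process B: level=2
    B->A: in-degree(A)=0, level(A)=3, enqueue
  process A: level=3
All levels: A:3, B:2, C:1, D:0, E:1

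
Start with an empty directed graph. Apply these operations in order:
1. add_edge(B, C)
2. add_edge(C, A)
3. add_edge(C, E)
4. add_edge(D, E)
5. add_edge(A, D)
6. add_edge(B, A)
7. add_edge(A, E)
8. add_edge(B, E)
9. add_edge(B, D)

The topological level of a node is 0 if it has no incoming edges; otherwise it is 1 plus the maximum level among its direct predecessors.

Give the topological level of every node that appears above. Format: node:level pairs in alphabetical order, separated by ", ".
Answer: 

Op 1: add_edge(B, C). Edges now: 1
Op 2: add_edge(C, A). Edges now: 2
Op 3: add_edge(C, E). Edges now: 3
Op 4: add_edge(D, E). Edges now: 4
Op 5: add_edge(A, D). Edges now: 5
Op 6: add_edge(B, A). Edges now: 6
Op 7: add_edge(A, E). Edges now: 7
Op 8: add_edge(B, E). Edges now: 8
Op 9: add_edge(B, D). Edges now: 9
Compute levels (Kahn BFS):
  sources (in-degree 0): B
  process B: level=0
    B->A: in-degree(A)=1, level(A)>=1
    B->C: in-degree(C)=0, level(C)=1, enqueue
    B->D: in-degree(D)=1, level(D)>=1
    B->E: in-degree(E)=3, level(E)>=1
  process C: level=1
    C->A: in-degree(A)=0, level(A)=2, enqueue
    C->E: in-degree(E)=2, level(E)>=2
  process A: level=2
    A->D: in-degree(D)=0, level(D)=3, enqueue
    A->E: in-degree(E)=1, level(E)>=3
  process D: level=3
    D->E: in-degree(E)=0, level(E)=4, enqueue
  process E: level=4
All levels: A:2, B:0, C:1, D:3, E:4

Answer: A:2, B:0, C:1, D:3, E:4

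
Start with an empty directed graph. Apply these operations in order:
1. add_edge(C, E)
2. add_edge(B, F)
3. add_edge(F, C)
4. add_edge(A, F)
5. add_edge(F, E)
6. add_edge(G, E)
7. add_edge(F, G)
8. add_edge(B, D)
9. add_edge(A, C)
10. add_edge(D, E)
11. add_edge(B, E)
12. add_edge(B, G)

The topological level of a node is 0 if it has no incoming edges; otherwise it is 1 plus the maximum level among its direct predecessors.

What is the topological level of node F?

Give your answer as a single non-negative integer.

Op 1: add_edge(C, E). Edges now: 1
Op 2: add_edge(B, F). Edges now: 2
Op 3: add_edge(F, C). Edges now: 3
Op 4: add_edge(A, F). Edges now: 4
Op 5: add_edge(F, E). Edges now: 5
Op 6: add_edge(G, E). Edges now: 6
Op 7: add_edge(F, G). Edges now: 7
Op 8: add_edge(B, D). Edges now: 8
Op 9: add_edge(A, C). Edges now: 9
Op 10: add_edge(D, E). Edges now: 10
Op 11: add_edge(B, E). Edges now: 11
Op 12: add_edge(B, G). Edges now: 12
Compute levels (Kahn BFS):
  sources (in-degree 0): A, B
  process A: level=0
    A->C: in-degree(C)=1, level(C)>=1
    A->F: in-degree(F)=1, level(F)>=1
  process B: level=0
    B->D: in-degree(D)=0, level(D)=1, enqueue
    B->E: in-degree(E)=4, level(E)>=1
    B->F: in-degree(F)=0, level(F)=1, enqueue
    B->G: in-degree(G)=1, level(G)>=1
  process D: level=1
    D->E: in-degree(E)=3, level(E)>=2
  process F: level=1
    F->C: in-degree(C)=0, level(C)=2, enqueue
    F->E: in-degree(E)=2, level(E)>=2
    F->G: in-degree(G)=0, level(G)=2, enqueue
  process C: level=2
    C->E: in-degree(E)=1, level(E)>=3
  process G: level=2
    G->E: in-degree(E)=0, level(E)=3, enqueue
  process E: level=3
All levels: A:0, B:0, C:2, D:1, E:3, F:1, G:2
level(F) = 1

Answer: 1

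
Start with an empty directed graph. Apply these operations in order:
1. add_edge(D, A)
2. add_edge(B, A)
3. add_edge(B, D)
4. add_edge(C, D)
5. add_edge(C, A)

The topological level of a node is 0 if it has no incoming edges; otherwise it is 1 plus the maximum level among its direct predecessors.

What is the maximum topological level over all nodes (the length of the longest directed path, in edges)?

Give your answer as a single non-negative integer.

Answer: 2

Derivation:
Op 1: add_edge(D, A). Edges now: 1
Op 2: add_edge(B, A). Edges now: 2
Op 3: add_edge(B, D). Edges now: 3
Op 4: add_edge(C, D). Edges now: 4
Op 5: add_edge(C, A). Edges now: 5
Compute levels (Kahn BFS):
  sources (in-degree 0): B, C
  process B: level=0
    B->A: in-degree(A)=2, level(A)>=1
    B->D: in-degree(D)=1, level(D)>=1
  process C: level=0
    C->A: in-degree(A)=1, level(A)>=1
    C->D: in-degree(D)=0, level(D)=1, enqueue
  process D: level=1
    D->A: in-degree(A)=0, level(A)=2, enqueue
  process A: level=2
All levels: A:2, B:0, C:0, D:1
max level = 2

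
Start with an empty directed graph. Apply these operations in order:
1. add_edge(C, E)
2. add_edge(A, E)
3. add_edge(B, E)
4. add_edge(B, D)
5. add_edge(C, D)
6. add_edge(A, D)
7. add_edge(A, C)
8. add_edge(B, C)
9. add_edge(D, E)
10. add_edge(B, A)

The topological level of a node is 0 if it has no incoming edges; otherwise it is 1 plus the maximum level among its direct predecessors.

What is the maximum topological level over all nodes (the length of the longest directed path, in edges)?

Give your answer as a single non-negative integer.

Op 1: add_edge(C, E). Edges now: 1
Op 2: add_edge(A, E). Edges now: 2
Op 3: add_edge(B, E). Edges now: 3
Op 4: add_edge(B, D). Edges now: 4
Op 5: add_edge(C, D). Edges now: 5
Op 6: add_edge(A, D). Edges now: 6
Op 7: add_edge(A, C). Edges now: 7
Op 8: add_edge(B, C). Edges now: 8
Op 9: add_edge(D, E). Edges now: 9
Op 10: add_edge(B, A). Edges now: 10
Compute levels (Kahn BFS):
  sources (in-degree 0): B
  process B: level=0
    B->A: in-degree(A)=0, level(A)=1, enqueue
    B->C: in-degree(C)=1, level(C)>=1
    B->D: in-degree(D)=2, level(D)>=1
    B->E: in-degree(E)=3, level(E)>=1
  process A: level=1
    A->C: in-degree(C)=0, level(C)=2, enqueue
    A->D: in-degree(D)=1, level(D)>=2
    A->E: in-degree(E)=2, level(E)>=2
  process C: level=2
    C->D: in-degree(D)=0, level(D)=3, enqueue
    C->E: in-degree(E)=1, level(E)>=3
  process D: level=3
    D->E: in-degree(E)=0, level(E)=4, enqueue
  process E: level=4
All levels: A:1, B:0, C:2, D:3, E:4
max level = 4

Answer: 4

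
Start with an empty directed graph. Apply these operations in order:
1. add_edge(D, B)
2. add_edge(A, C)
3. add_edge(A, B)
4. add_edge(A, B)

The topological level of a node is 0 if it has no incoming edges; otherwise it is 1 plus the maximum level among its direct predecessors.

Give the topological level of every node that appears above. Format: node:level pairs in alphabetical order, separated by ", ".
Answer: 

Answer: A:0, B:1, C:1, D:0

Derivation:
Op 1: add_edge(D, B). Edges now: 1
Op 2: add_edge(A, C). Edges now: 2
Op 3: add_edge(A, B). Edges now: 3
Op 4: add_edge(A, B) (duplicate, no change). Edges now: 3
Compute levels (Kahn BFS):
  sources (in-degree 0): A, D
  process A: level=0
    A->B: in-degree(B)=1, level(B)>=1
    A->C: in-degree(C)=0, level(C)=1, enqueue
  process D: level=0
    D->B: in-degree(B)=0, level(B)=1, enqueue
  process C: level=1
  process B: level=1
All levels: A:0, B:1, C:1, D:0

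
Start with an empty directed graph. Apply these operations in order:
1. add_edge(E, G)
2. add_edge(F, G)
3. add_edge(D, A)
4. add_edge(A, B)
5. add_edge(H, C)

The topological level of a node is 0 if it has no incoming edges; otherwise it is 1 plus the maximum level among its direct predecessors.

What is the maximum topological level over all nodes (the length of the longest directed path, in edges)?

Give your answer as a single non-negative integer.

Op 1: add_edge(E, G). Edges now: 1
Op 2: add_edge(F, G). Edges now: 2
Op 3: add_edge(D, A). Edges now: 3
Op 4: add_edge(A, B). Edges now: 4
Op 5: add_edge(H, C). Edges now: 5
Compute levels (Kahn BFS):
  sources (in-degree 0): D, E, F, H
  process D: level=0
    D->A: in-degree(A)=0, level(A)=1, enqueue
  process E: level=0
    E->G: in-degree(G)=1, level(G)>=1
  process F: level=0
    F->G: in-degree(G)=0, level(G)=1, enqueue
  process H: level=0
    H->C: in-degree(C)=0, level(C)=1, enqueue
  process A: level=1
    A->B: in-degree(B)=0, level(B)=2, enqueue
  process G: level=1
  process C: level=1
  process B: level=2
All levels: A:1, B:2, C:1, D:0, E:0, F:0, G:1, H:0
max level = 2

Answer: 2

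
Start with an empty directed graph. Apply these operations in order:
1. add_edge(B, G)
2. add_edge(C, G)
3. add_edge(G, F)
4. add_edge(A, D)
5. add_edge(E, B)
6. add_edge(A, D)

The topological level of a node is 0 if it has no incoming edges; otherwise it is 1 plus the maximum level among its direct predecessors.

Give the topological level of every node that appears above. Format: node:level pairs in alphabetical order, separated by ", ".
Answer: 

Answer: A:0, B:1, C:0, D:1, E:0, F:3, G:2

Derivation:
Op 1: add_edge(B, G). Edges now: 1
Op 2: add_edge(C, G). Edges now: 2
Op 3: add_edge(G, F). Edges now: 3
Op 4: add_edge(A, D). Edges now: 4
Op 5: add_edge(E, B). Edges now: 5
Op 6: add_edge(A, D) (duplicate, no change). Edges now: 5
Compute levels (Kahn BFS):
  sources (in-degree 0): A, C, E
  process A: level=0
    A->D: in-degree(D)=0, level(D)=1, enqueue
  process C: level=0
    C->G: in-degree(G)=1, level(G)>=1
  process E: level=0
    E->B: in-degree(B)=0, level(B)=1, enqueue
  process D: level=1
  process B: level=1
    B->G: in-degree(G)=0, level(G)=2, enqueue
  process G: level=2
    G->F: in-degree(F)=0, level(F)=3, enqueue
  process F: level=3
All levels: A:0, B:1, C:0, D:1, E:0, F:3, G:2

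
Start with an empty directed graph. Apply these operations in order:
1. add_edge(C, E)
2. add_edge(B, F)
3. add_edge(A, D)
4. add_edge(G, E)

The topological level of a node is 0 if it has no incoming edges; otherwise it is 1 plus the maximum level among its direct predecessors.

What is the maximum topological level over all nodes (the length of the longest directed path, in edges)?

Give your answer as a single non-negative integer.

Answer: 1

Derivation:
Op 1: add_edge(C, E). Edges now: 1
Op 2: add_edge(B, F). Edges now: 2
Op 3: add_edge(A, D). Edges now: 3
Op 4: add_edge(G, E). Edges now: 4
Compute levels (Kahn BFS):
  sources (in-degree 0): A, B, C, G
  process A: level=0
    A->D: in-degree(D)=0, level(D)=1, enqueue
  process B: level=0
    B->F: in-degree(F)=0, level(F)=1, enqueue
  process C: level=0
    C->E: in-degree(E)=1, level(E)>=1
  process G: level=0
    G->E: in-degree(E)=0, level(E)=1, enqueue
  process D: level=1
  process F: level=1
  process E: level=1
All levels: A:0, B:0, C:0, D:1, E:1, F:1, G:0
max level = 1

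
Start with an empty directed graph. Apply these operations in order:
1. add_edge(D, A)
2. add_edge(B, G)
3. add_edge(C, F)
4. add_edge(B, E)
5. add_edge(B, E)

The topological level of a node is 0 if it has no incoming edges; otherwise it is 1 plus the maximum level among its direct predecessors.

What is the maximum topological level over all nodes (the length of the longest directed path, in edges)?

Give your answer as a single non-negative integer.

Op 1: add_edge(D, A). Edges now: 1
Op 2: add_edge(B, G). Edges now: 2
Op 3: add_edge(C, F). Edges now: 3
Op 4: add_edge(B, E). Edges now: 4
Op 5: add_edge(B, E) (duplicate, no change). Edges now: 4
Compute levels (Kahn BFS):
  sources (in-degree 0): B, C, D
  process B: level=0
    B->E: in-degree(E)=0, level(E)=1, enqueue
    B->G: in-degree(G)=0, level(G)=1, enqueue
  process C: level=0
    C->F: in-degree(F)=0, level(F)=1, enqueue
  process D: level=0
    D->A: in-degree(A)=0, level(A)=1, enqueue
  process E: level=1
  process G: level=1
  process F: level=1
  process A: level=1
All levels: A:1, B:0, C:0, D:0, E:1, F:1, G:1
max level = 1

Answer: 1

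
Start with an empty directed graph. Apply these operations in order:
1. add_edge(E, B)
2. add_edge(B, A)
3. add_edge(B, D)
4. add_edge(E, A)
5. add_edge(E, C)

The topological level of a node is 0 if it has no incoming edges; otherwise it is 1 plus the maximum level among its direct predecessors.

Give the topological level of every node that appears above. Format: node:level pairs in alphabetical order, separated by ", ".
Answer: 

Op 1: add_edge(E, B). Edges now: 1
Op 2: add_edge(B, A). Edges now: 2
Op 3: add_edge(B, D). Edges now: 3
Op 4: add_edge(E, A). Edges now: 4
Op 5: add_edge(E, C). Edges now: 5
Compute levels (Kahn BFS):
  sources (in-degree 0): E
  process E: level=0
    E->A: in-degree(A)=1, level(A)>=1
    E->B: in-degree(B)=0, level(B)=1, enqueue
    E->C: in-degree(C)=0, level(C)=1, enqueue
  process B: level=1
    B->A: in-degree(A)=0, level(A)=2, enqueue
    B->D: in-degree(D)=0, level(D)=2, enqueue
  process C: level=1
  process A: level=2
  process D: level=2
All levels: A:2, B:1, C:1, D:2, E:0

Answer: A:2, B:1, C:1, D:2, E:0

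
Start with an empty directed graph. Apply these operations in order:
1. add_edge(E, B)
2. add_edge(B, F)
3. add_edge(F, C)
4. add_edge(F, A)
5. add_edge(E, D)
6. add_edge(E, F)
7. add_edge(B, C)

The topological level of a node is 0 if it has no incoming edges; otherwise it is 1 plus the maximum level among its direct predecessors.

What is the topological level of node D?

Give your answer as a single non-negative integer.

Answer: 1

Derivation:
Op 1: add_edge(E, B). Edges now: 1
Op 2: add_edge(B, F). Edges now: 2
Op 3: add_edge(F, C). Edges now: 3
Op 4: add_edge(F, A). Edges now: 4
Op 5: add_edge(E, D). Edges now: 5
Op 6: add_edge(E, F). Edges now: 6
Op 7: add_edge(B, C). Edges now: 7
Compute levels (Kahn BFS):
  sources (in-degree 0): E
  process E: level=0
    E->B: in-degree(B)=0, level(B)=1, enqueue
    E->D: in-degree(D)=0, level(D)=1, enqueue
    E->F: in-degree(F)=1, level(F)>=1
  process B: level=1
    B->C: in-degree(C)=1, level(C)>=2
    B->F: in-degree(F)=0, level(F)=2, enqueue
  process D: level=1
  process F: level=2
    F->A: in-degree(A)=0, level(A)=3, enqueue
    F->C: in-degree(C)=0, level(C)=3, enqueue
  process A: level=3
  process C: level=3
All levels: A:3, B:1, C:3, D:1, E:0, F:2
level(D) = 1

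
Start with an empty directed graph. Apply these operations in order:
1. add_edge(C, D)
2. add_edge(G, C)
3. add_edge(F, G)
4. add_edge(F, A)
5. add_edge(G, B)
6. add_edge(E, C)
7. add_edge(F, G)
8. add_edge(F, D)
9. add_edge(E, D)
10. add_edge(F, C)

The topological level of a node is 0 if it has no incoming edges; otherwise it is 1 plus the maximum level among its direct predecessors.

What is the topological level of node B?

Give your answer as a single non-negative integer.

Op 1: add_edge(C, D). Edges now: 1
Op 2: add_edge(G, C). Edges now: 2
Op 3: add_edge(F, G). Edges now: 3
Op 4: add_edge(F, A). Edges now: 4
Op 5: add_edge(G, B). Edges now: 5
Op 6: add_edge(E, C). Edges now: 6
Op 7: add_edge(F, G) (duplicate, no change). Edges now: 6
Op 8: add_edge(F, D). Edges now: 7
Op 9: add_edge(E, D). Edges now: 8
Op 10: add_edge(F, C). Edges now: 9
Compute levels (Kahn BFS):
  sources (in-degree 0): E, F
  process E: level=0
    E->C: in-degree(C)=2, level(C)>=1
    E->D: in-degree(D)=2, level(D)>=1
  process F: level=0
    F->A: in-degree(A)=0, level(A)=1, enqueue
    F->C: in-degree(C)=1, level(C)>=1
    F->D: in-degree(D)=1, level(D)>=1
    F->G: in-degree(G)=0, level(G)=1, enqueue
  process A: level=1
  process G: level=1
    G->B: in-degree(B)=0, level(B)=2, enqueue
    G->C: in-degree(C)=0, level(C)=2, enqueue
  process B: level=2
  process C: level=2
    C->D: in-degree(D)=0, level(D)=3, enqueue
  process D: level=3
All levels: A:1, B:2, C:2, D:3, E:0, F:0, G:1
level(B) = 2

Answer: 2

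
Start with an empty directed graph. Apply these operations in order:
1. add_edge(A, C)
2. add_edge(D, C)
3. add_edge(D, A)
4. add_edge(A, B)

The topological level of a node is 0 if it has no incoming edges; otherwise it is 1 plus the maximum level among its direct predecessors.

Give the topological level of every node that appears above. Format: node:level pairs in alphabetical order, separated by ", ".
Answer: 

Answer: A:1, B:2, C:2, D:0

Derivation:
Op 1: add_edge(A, C). Edges now: 1
Op 2: add_edge(D, C). Edges now: 2
Op 3: add_edge(D, A). Edges now: 3
Op 4: add_edge(A, B). Edges now: 4
Compute levels (Kahn BFS):
  sources (in-degree 0): D
  process D: level=0
    D->A: in-degree(A)=0, level(A)=1, enqueue
    D->C: in-degree(C)=1, level(C)>=1
  process A: level=1
    A->B: in-degree(B)=0, level(B)=2, enqueue
    A->C: in-degree(C)=0, level(C)=2, enqueue
  process B: level=2
  process C: level=2
All levels: A:1, B:2, C:2, D:0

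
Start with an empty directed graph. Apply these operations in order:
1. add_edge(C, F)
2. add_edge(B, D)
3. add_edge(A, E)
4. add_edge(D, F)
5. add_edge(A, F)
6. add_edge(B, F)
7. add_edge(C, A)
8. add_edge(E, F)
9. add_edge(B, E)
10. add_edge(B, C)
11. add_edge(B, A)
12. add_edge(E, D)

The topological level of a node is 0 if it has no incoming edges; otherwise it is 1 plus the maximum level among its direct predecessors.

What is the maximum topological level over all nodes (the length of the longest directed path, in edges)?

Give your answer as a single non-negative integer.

Answer: 5

Derivation:
Op 1: add_edge(C, F). Edges now: 1
Op 2: add_edge(B, D). Edges now: 2
Op 3: add_edge(A, E). Edges now: 3
Op 4: add_edge(D, F). Edges now: 4
Op 5: add_edge(A, F). Edges now: 5
Op 6: add_edge(B, F). Edges now: 6
Op 7: add_edge(C, A). Edges now: 7
Op 8: add_edge(E, F). Edges now: 8
Op 9: add_edge(B, E). Edges now: 9
Op 10: add_edge(B, C). Edges now: 10
Op 11: add_edge(B, A). Edges now: 11
Op 12: add_edge(E, D). Edges now: 12
Compute levels (Kahn BFS):
  sources (in-degree 0): B
  process B: level=0
    B->A: in-degree(A)=1, level(A)>=1
    B->C: in-degree(C)=0, level(C)=1, enqueue
    B->D: in-degree(D)=1, level(D)>=1
    B->E: in-degree(E)=1, level(E)>=1
    B->F: in-degree(F)=4, level(F)>=1
  process C: level=1
    C->A: in-degree(A)=0, level(A)=2, enqueue
    C->F: in-degree(F)=3, level(F)>=2
  process A: level=2
    A->E: in-degree(E)=0, level(E)=3, enqueue
    A->F: in-degree(F)=2, level(F)>=3
  process E: level=3
    E->D: in-degree(D)=0, level(D)=4, enqueue
    E->F: in-degree(F)=1, level(F)>=4
  process D: level=4
    D->F: in-degree(F)=0, level(F)=5, enqueue
  process F: level=5
All levels: A:2, B:0, C:1, D:4, E:3, F:5
max level = 5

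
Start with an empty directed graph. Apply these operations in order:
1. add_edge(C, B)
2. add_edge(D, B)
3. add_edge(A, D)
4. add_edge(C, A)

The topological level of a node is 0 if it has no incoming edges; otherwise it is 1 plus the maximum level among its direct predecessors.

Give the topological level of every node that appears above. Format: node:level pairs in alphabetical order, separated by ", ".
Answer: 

Op 1: add_edge(C, B). Edges now: 1
Op 2: add_edge(D, B). Edges now: 2
Op 3: add_edge(A, D). Edges now: 3
Op 4: add_edge(C, A). Edges now: 4
Compute levels (Kahn BFS):
  sources (in-degree 0): C
  process C: level=0
    C->A: in-degree(A)=0, level(A)=1, enqueue
    C->B: in-degree(B)=1, level(B)>=1
  process A: level=1
    A->D: in-degree(D)=0, level(D)=2, enqueue
  process D: level=2
    D->B: in-degree(B)=0, level(B)=3, enqueue
  process B: level=3
All levels: A:1, B:3, C:0, D:2

Answer: A:1, B:3, C:0, D:2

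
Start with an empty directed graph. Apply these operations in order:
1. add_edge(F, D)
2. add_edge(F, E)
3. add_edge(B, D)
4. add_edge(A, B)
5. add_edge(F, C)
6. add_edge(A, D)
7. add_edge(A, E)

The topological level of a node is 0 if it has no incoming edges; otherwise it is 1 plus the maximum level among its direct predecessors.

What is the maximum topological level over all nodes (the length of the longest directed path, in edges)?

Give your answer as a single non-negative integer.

Op 1: add_edge(F, D). Edges now: 1
Op 2: add_edge(F, E). Edges now: 2
Op 3: add_edge(B, D). Edges now: 3
Op 4: add_edge(A, B). Edges now: 4
Op 5: add_edge(F, C). Edges now: 5
Op 6: add_edge(A, D). Edges now: 6
Op 7: add_edge(A, E). Edges now: 7
Compute levels (Kahn BFS):
  sources (in-degree 0): A, F
  process A: level=0
    A->B: in-degree(B)=0, level(B)=1, enqueue
    A->D: in-degree(D)=2, level(D)>=1
    A->E: in-degree(E)=1, level(E)>=1
  process F: level=0
    F->C: in-degree(C)=0, level(C)=1, enqueue
    F->D: in-degree(D)=1, level(D)>=1
    F->E: in-degree(E)=0, level(E)=1, enqueue
  process B: level=1
    B->D: in-degree(D)=0, level(D)=2, enqueue
  process C: level=1
  process E: level=1
  process D: level=2
All levels: A:0, B:1, C:1, D:2, E:1, F:0
max level = 2

Answer: 2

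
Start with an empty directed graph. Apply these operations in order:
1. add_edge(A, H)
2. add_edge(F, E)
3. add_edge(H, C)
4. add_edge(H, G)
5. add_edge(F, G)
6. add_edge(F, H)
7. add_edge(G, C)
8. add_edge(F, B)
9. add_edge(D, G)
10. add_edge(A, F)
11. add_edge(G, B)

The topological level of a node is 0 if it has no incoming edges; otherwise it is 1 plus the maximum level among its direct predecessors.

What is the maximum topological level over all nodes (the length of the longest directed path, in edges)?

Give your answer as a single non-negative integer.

Answer: 4

Derivation:
Op 1: add_edge(A, H). Edges now: 1
Op 2: add_edge(F, E). Edges now: 2
Op 3: add_edge(H, C). Edges now: 3
Op 4: add_edge(H, G). Edges now: 4
Op 5: add_edge(F, G). Edges now: 5
Op 6: add_edge(F, H). Edges now: 6
Op 7: add_edge(G, C). Edges now: 7
Op 8: add_edge(F, B). Edges now: 8
Op 9: add_edge(D, G). Edges now: 9
Op 10: add_edge(A, F). Edges now: 10
Op 11: add_edge(G, B). Edges now: 11
Compute levels (Kahn BFS):
  sources (in-degree 0): A, D
  process A: level=0
    A->F: in-degree(F)=0, level(F)=1, enqueue
    A->H: in-degree(H)=1, level(H)>=1
  process D: level=0
    D->G: in-degree(G)=2, level(G)>=1
  process F: level=1
    F->B: in-degree(B)=1, level(B)>=2
    F->E: in-degree(E)=0, level(E)=2, enqueue
    F->G: in-degree(G)=1, level(G)>=2
    F->H: in-degree(H)=0, level(H)=2, enqueue
  process E: level=2
  process H: level=2
    H->C: in-degree(C)=1, level(C)>=3
    H->G: in-degree(G)=0, level(G)=3, enqueue
  process G: level=3
    G->B: in-degree(B)=0, level(B)=4, enqueue
    G->C: in-degree(C)=0, level(C)=4, enqueue
  process B: level=4
  process C: level=4
All levels: A:0, B:4, C:4, D:0, E:2, F:1, G:3, H:2
max level = 4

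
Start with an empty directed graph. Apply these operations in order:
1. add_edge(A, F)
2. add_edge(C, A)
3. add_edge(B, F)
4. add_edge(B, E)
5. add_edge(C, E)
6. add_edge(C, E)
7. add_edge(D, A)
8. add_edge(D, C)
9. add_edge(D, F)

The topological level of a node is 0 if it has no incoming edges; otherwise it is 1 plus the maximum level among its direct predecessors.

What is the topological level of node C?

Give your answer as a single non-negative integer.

Op 1: add_edge(A, F). Edges now: 1
Op 2: add_edge(C, A). Edges now: 2
Op 3: add_edge(B, F). Edges now: 3
Op 4: add_edge(B, E). Edges now: 4
Op 5: add_edge(C, E). Edges now: 5
Op 6: add_edge(C, E) (duplicate, no change). Edges now: 5
Op 7: add_edge(D, A). Edges now: 6
Op 8: add_edge(D, C). Edges now: 7
Op 9: add_edge(D, F). Edges now: 8
Compute levels (Kahn BFS):
  sources (in-degree 0): B, D
  process B: level=0
    B->E: in-degree(E)=1, level(E)>=1
    B->F: in-degree(F)=2, level(F)>=1
  process D: level=0
    D->A: in-degree(A)=1, level(A)>=1
    D->C: in-degree(C)=0, level(C)=1, enqueue
    D->F: in-degree(F)=1, level(F)>=1
  process C: level=1
    C->A: in-degree(A)=0, level(A)=2, enqueue
    C->E: in-degree(E)=0, level(E)=2, enqueue
  process A: level=2
    A->F: in-degree(F)=0, level(F)=3, enqueue
  process E: level=2
  process F: level=3
All levels: A:2, B:0, C:1, D:0, E:2, F:3
level(C) = 1

Answer: 1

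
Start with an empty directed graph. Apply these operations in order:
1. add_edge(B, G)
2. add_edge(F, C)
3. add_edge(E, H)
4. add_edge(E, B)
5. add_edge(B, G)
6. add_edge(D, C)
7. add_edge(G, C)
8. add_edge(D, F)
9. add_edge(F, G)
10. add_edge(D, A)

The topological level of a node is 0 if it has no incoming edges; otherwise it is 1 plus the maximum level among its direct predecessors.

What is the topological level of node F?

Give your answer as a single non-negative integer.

Answer: 1

Derivation:
Op 1: add_edge(B, G). Edges now: 1
Op 2: add_edge(F, C). Edges now: 2
Op 3: add_edge(E, H). Edges now: 3
Op 4: add_edge(E, B). Edges now: 4
Op 5: add_edge(B, G) (duplicate, no change). Edges now: 4
Op 6: add_edge(D, C). Edges now: 5
Op 7: add_edge(G, C). Edges now: 6
Op 8: add_edge(D, F). Edges now: 7
Op 9: add_edge(F, G). Edges now: 8
Op 10: add_edge(D, A). Edges now: 9
Compute levels (Kahn BFS):
  sources (in-degree 0): D, E
  process D: level=0
    D->A: in-degree(A)=0, level(A)=1, enqueue
    D->C: in-degree(C)=2, level(C)>=1
    D->F: in-degree(F)=0, level(F)=1, enqueue
  process E: level=0
    E->B: in-degree(B)=0, level(B)=1, enqueue
    E->H: in-degree(H)=0, level(H)=1, enqueue
  process A: level=1
  process F: level=1
    F->C: in-degree(C)=1, level(C)>=2
    F->G: in-degree(G)=1, level(G)>=2
  process B: level=1
    B->G: in-degree(G)=0, level(G)=2, enqueue
  process H: level=1
  process G: level=2
    G->C: in-degree(C)=0, level(C)=3, enqueue
  process C: level=3
All levels: A:1, B:1, C:3, D:0, E:0, F:1, G:2, H:1
level(F) = 1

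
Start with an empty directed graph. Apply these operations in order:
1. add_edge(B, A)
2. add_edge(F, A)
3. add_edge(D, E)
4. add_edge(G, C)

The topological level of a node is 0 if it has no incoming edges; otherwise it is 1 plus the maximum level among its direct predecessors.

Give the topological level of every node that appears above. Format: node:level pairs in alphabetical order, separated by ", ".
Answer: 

Answer: A:1, B:0, C:1, D:0, E:1, F:0, G:0

Derivation:
Op 1: add_edge(B, A). Edges now: 1
Op 2: add_edge(F, A). Edges now: 2
Op 3: add_edge(D, E). Edges now: 3
Op 4: add_edge(G, C). Edges now: 4
Compute levels (Kahn BFS):
  sources (in-degree 0): B, D, F, G
  process B: level=0
    B->A: in-degree(A)=1, level(A)>=1
  process D: level=0
    D->E: in-degree(E)=0, level(E)=1, enqueue
  process F: level=0
    F->A: in-degree(A)=0, level(A)=1, enqueue
  process G: level=0
    G->C: in-degree(C)=0, level(C)=1, enqueue
  process E: level=1
  process A: level=1
  process C: level=1
All levels: A:1, B:0, C:1, D:0, E:1, F:0, G:0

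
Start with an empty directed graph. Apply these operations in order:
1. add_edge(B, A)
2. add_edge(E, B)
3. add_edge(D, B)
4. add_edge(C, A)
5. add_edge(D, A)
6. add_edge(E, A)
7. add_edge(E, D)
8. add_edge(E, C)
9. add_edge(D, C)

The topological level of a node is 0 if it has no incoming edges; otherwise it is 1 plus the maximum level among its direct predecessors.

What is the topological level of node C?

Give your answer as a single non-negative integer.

Op 1: add_edge(B, A). Edges now: 1
Op 2: add_edge(E, B). Edges now: 2
Op 3: add_edge(D, B). Edges now: 3
Op 4: add_edge(C, A). Edges now: 4
Op 5: add_edge(D, A). Edges now: 5
Op 6: add_edge(E, A). Edges now: 6
Op 7: add_edge(E, D). Edges now: 7
Op 8: add_edge(E, C). Edges now: 8
Op 9: add_edge(D, C). Edges now: 9
Compute levels (Kahn BFS):
  sources (in-degree 0): E
  process E: level=0
    E->A: in-degree(A)=3, level(A)>=1
    E->B: in-degree(B)=1, level(B)>=1
    E->C: in-degree(C)=1, level(C)>=1
    E->D: in-degree(D)=0, level(D)=1, enqueue
  process D: level=1
    D->A: in-degree(A)=2, level(A)>=2
    D->B: in-degree(B)=0, level(B)=2, enqueue
    D->C: in-degree(C)=0, level(C)=2, enqueue
  process B: level=2
    B->A: in-degree(A)=1, level(A)>=3
  process C: level=2
    C->A: in-degree(A)=0, level(A)=3, enqueue
  process A: level=3
All levels: A:3, B:2, C:2, D:1, E:0
level(C) = 2

Answer: 2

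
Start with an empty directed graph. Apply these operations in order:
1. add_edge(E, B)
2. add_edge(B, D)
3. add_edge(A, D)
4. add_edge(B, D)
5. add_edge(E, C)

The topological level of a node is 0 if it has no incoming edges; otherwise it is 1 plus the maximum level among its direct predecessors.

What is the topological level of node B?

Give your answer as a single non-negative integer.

Op 1: add_edge(E, B). Edges now: 1
Op 2: add_edge(B, D). Edges now: 2
Op 3: add_edge(A, D). Edges now: 3
Op 4: add_edge(B, D) (duplicate, no change). Edges now: 3
Op 5: add_edge(E, C). Edges now: 4
Compute levels (Kahn BFS):
  sources (in-degree 0): A, E
  process A: level=0
    A->D: in-degree(D)=1, level(D)>=1
  process E: level=0
    E->B: in-degree(B)=0, level(B)=1, enqueue
    E->C: in-degree(C)=0, level(C)=1, enqueue
  process B: level=1
    B->D: in-degree(D)=0, level(D)=2, enqueue
  process C: level=1
  process D: level=2
All levels: A:0, B:1, C:1, D:2, E:0
level(B) = 1

Answer: 1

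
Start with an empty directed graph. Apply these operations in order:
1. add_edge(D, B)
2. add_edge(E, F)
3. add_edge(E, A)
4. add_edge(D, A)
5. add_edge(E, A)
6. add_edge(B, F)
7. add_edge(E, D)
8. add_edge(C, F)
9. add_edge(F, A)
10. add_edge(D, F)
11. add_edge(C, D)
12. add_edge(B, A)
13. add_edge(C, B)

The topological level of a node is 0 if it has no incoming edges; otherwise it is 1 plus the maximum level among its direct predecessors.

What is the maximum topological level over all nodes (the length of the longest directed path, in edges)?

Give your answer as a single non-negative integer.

Answer: 4

Derivation:
Op 1: add_edge(D, B). Edges now: 1
Op 2: add_edge(E, F). Edges now: 2
Op 3: add_edge(E, A). Edges now: 3
Op 4: add_edge(D, A). Edges now: 4
Op 5: add_edge(E, A) (duplicate, no change). Edges now: 4
Op 6: add_edge(B, F). Edges now: 5
Op 7: add_edge(E, D). Edges now: 6
Op 8: add_edge(C, F). Edges now: 7
Op 9: add_edge(F, A). Edges now: 8
Op 10: add_edge(D, F). Edges now: 9
Op 11: add_edge(C, D). Edges now: 10
Op 12: add_edge(B, A). Edges now: 11
Op 13: add_edge(C, B). Edges now: 12
Compute levels (Kahn BFS):
  sources (in-degree 0): C, E
  process C: level=0
    C->B: in-degree(B)=1, level(B)>=1
    C->D: in-degree(D)=1, level(D)>=1
    C->F: in-degree(F)=3, level(F)>=1
  process E: level=0
    E->A: in-degree(A)=3, level(A)>=1
    E->D: in-degree(D)=0, level(D)=1, enqueue
    E->F: in-degree(F)=2, level(F)>=1
  process D: level=1
    D->A: in-degree(A)=2, level(A)>=2
    D->B: in-degree(B)=0, level(B)=2, enqueue
    D->F: in-degree(F)=1, level(F)>=2
  process B: level=2
    B->A: in-degree(A)=1, level(A)>=3
    B->F: in-degree(F)=0, level(F)=3, enqueue
  process F: level=3
    F->A: in-degree(A)=0, level(A)=4, enqueue
  process A: level=4
All levels: A:4, B:2, C:0, D:1, E:0, F:3
max level = 4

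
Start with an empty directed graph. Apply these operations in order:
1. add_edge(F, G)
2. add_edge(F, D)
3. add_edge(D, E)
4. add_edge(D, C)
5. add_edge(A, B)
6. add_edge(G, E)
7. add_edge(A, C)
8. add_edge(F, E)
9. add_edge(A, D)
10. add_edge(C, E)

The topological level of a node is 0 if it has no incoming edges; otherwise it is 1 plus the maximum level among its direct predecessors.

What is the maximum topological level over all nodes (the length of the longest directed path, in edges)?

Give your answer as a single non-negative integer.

Answer: 3

Derivation:
Op 1: add_edge(F, G). Edges now: 1
Op 2: add_edge(F, D). Edges now: 2
Op 3: add_edge(D, E). Edges now: 3
Op 4: add_edge(D, C). Edges now: 4
Op 5: add_edge(A, B). Edges now: 5
Op 6: add_edge(G, E). Edges now: 6
Op 7: add_edge(A, C). Edges now: 7
Op 8: add_edge(F, E). Edges now: 8
Op 9: add_edge(A, D). Edges now: 9
Op 10: add_edge(C, E). Edges now: 10
Compute levels (Kahn BFS):
  sources (in-degree 0): A, F
  process A: level=0
    A->B: in-degree(B)=0, level(B)=1, enqueue
    A->C: in-degree(C)=1, level(C)>=1
    A->D: in-degree(D)=1, level(D)>=1
  process F: level=0
    F->D: in-degree(D)=0, level(D)=1, enqueue
    F->E: in-degree(E)=3, level(E)>=1
    F->G: in-degree(G)=0, level(G)=1, enqueue
  process B: level=1
  process D: level=1
    D->C: in-degree(C)=0, level(C)=2, enqueue
    D->E: in-degree(E)=2, level(E)>=2
  process G: level=1
    G->E: in-degree(E)=1, level(E)>=2
  process C: level=2
    C->E: in-degree(E)=0, level(E)=3, enqueue
  process E: level=3
All levels: A:0, B:1, C:2, D:1, E:3, F:0, G:1
max level = 3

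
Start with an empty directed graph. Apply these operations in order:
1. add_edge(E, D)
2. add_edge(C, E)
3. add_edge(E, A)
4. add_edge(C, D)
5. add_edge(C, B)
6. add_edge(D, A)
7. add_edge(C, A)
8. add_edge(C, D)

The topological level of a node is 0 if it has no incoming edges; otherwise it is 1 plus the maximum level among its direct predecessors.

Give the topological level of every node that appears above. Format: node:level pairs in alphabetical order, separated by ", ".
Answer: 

Answer: A:3, B:1, C:0, D:2, E:1

Derivation:
Op 1: add_edge(E, D). Edges now: 1
Op 2: add_edge(C, E). Edges now: 2
Op 3: add_edge(E, A). Edges now: 3
Op 4: add_edge(C, D). Edges now: 4
Op 5: add_edge(C, B). Edges now: 5
Op 6: add_edge(D, A). Edges now: 6
Op 7: add_edge(C, A). Edges now: 7
Op 8: add_edge(C, D) (duplicate, no change). Edges now: 7
Compute levels (Kahn BFS):
  sources (in-degree 0): C
  process C: level=0
    C->A: in-degree(A)=2, level(A)>=1
    C->B: in-degree(B)=0, level(B)=1, enqueue
    C->D: in-degree(D)=1, level(D)>=1
    C->E: in-degree(E)=0, level(E)=1, enqueue
  process B: level=1
  process E: level=1
    E->A: in-degree(A)=1, level(A)>=2
    E->D: in-degree(D)=0, level(D)=2, enqueue
  process D: level=2
    D->A: in-degree(A)=0, level(A)=3, enqueue
  process A: level=3
All levels: A:3, B:1, C:0, D:2, E:1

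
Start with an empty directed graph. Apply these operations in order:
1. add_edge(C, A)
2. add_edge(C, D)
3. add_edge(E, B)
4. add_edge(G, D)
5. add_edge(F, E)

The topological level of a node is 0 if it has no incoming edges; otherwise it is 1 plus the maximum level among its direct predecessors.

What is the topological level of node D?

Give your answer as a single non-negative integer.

Answer: 1

Derivation:
Op 1: add_edge(C, A). Edges now: 1
Op 2: add_edge(C, D). Edges now: 2
Op 3: add_edge(E, B). Edges now: 3
Op 4: add_edge(G, D). Edges now: 4
Op 5: add_edge(F, E). Edges now: 5
Compute levels (Kahn BFS):
  sources (in-degree 0): C, F, G
  process C: level=0
    C->A: in-degree(A)=0, level(A)=1, enqueue
    C->D: in-degree(D)=1, level(D)>=1
  process F: level=0
    F->E: in-degree(E)=0, level(E)=1, enqueue
  process G: level=0
    G->D: in-degree(D)=0, level(D)=1, enqueue
  process A: level=1
  process E: level=1
    E->B: in-degree(B)=0, level(B)=2, enqueue
  process D: level=1
  process B: level=2
All levels: A:1, B:2, C:0, D:1, E:1, F:0, G:0
level(D) = 1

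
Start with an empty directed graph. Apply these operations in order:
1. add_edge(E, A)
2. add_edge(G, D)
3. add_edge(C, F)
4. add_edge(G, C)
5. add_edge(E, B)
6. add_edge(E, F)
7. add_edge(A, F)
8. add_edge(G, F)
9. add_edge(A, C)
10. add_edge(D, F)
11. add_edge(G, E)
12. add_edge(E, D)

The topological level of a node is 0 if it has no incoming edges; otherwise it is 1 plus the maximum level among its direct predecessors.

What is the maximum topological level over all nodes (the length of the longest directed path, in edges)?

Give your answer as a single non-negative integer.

Op 1: add_edge(E, A). Edges now: 1
Op 2: add_edge(G, D). Edges now: 2
Op 3: add_edge(C, F). Edges now: 3
Op 4: add_edge(G, C). Edges now: 4
Op 5: add_edge(E, B). Edges now: 5
Op 6: add_edge(E, F). Edges now: 6
Op 7: add_edge(A, F). Edges now: 7
Op 8: add_edge(G, F). Edges now: 8
Op 9: add_edge(A, C). Edges now: 9
Op 10: add_edge(D, F). Edges now: 10
Op 11: add_edge(G, E). Edges now: 11
Op 12: add_edge(E, D). Edges now: 12
Compute levels (Kahn BFS):
  sources (in-degree 0): G
  process G: level=0
    G->C: in-degree(C)=1, level(C)>=1
    G->D: in-degree(D)=1, level(D)>=1
    G->E: in-degree(E)=0, level(E)=1, enqueue
    G->F: in-degree(F)=4, level(F)>=1
  process E: level=1
    E->A: in-degree(A)=0, level(A)=2, enqueue
    E->B: in-degree(B)=0, level(B)=2, enqueue
    E->D: in-degree(D)=0, level(D)=2, enqueue
    E->F: in-degree(F)=3, level(F)>=2
  process A: level=2
    A->C: in-degree(C)=0, level(C)=3, enqueue
    A->F: in-degree(F)=2, level(F)>=3
  process B: level=2
  process D: level=2
    D->F: in-degree(F)=1, level(F)>=3
  process C: level=3
    C->F: in-degree(F)=0, level(F)=4, enqueue
  process F: level=4
All levels: A:2, B:2, C:3, D:2, E:1, F:4, G:0
max level = 4

Answer: 4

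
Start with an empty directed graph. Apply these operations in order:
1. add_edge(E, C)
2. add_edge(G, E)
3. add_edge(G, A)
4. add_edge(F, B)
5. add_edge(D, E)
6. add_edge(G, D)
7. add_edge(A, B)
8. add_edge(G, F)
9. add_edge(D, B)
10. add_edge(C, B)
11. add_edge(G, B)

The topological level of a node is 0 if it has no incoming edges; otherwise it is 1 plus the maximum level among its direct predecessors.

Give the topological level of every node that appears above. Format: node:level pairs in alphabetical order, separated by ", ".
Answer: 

Answer: A:1, B:4, C:3, D:1, E:2, F:1, G:0

Derivation:
Op 1: add_edge(E, C). Edges now: 1
Op 2: add_edge(G, E). Edges now: 2
Op 3: add_edge(G, A). Edges now: 3
Op 4: add_edge(F, B). Edges now: 4
Op 5: add_edge(D, E). Edges now: 5
Op 6: add_edge(G, D). Edges now: 6
Op 7: add_edge(A, B). Edges now: 7
Op 8: add_edge(G, F). Edges now: 8
Op 9: add_edge(D, B). Edges now: 9
Op 10: add_edge(C, B). Edges now: 10
Op 11: add_edge(G, B). Edges now: 11
Compute levels (Kahn BFS):
  sources (in-degree 0): G
  process G: level=0
    G->A: in-degree(A)=0, level(A)=1, enqueue
    G->B: in-degree(B)=4, level(B)>=1
    G->D: in-degree(D)=0, level(D)=1, enqueue
    G->E: in-degree(E)=1, level(E)>=1
    G->F: in-degree(F)=0, level(F)=1, enqueue
  process A: level=1
    A->B: in-degree(B)=3, level(B)>=2
  process D: level=1
    D->B: in-degree(B)=2, level(B)>=2
    D->E: in-degree(E)=0, level(E)=2, enqueue
  process F: level=1
    F->B: in-degree(B)=1, level(B)>=2
  process E: level=2
    E->C: in-degree(C)=0, level(C)=3, enqueue
  process C: level=3
    C->B: in-degree(B)=0, level(B)=4, enqueue
  process B: level=4
All levels: A:1, B:4, C:3, D:1, E:2, F:1, G:0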